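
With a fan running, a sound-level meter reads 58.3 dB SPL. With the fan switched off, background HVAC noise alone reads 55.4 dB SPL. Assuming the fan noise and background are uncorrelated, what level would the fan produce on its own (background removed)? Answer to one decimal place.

Subtract intensities: L_src = 10·log₁₀(10^(L_total/10) − 10^(L_bg/10)).
L_src = 10·log₁₀(10^(58.3/10) − 10^(55.4/10)) = 10·log₁₀(329300) = 55.2 dB SPL.

55.2 dB SPL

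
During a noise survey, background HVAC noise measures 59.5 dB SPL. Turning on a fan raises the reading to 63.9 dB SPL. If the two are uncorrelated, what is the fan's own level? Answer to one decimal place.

61.9 dB SPL

Background correction is a power subtraction:
L_src = 10·log₁₀(10^(63.9/10) − 10^(59.5/10)) = 10·log₁₀(1563000) = 61.9 dB SPL.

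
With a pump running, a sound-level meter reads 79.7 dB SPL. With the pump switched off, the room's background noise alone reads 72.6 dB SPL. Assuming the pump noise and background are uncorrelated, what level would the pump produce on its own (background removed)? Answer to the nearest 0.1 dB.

Background correction is a power subtraction:
L_src = 10·log₁₀(10^(79.7/10) − 10^(72.6/10)) = 10·log₁₀(75130000) = 78.8 dB SPL.

78.8 dB SPL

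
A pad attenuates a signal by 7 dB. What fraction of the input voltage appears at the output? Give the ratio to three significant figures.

Voltage ratio = 10^(dB/20).
10^(-7/20) = 10^(-0.3500) = 0.447.

0.447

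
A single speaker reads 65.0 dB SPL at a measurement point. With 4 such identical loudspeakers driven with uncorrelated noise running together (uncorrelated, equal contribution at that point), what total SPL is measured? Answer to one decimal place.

71.0 dB SPL

4 equal incoherent sources raise the level by 10·log₁₀(4) = 6.02 dB.
L_total = 65.0 + 6.02 = 71.0 dB SPL.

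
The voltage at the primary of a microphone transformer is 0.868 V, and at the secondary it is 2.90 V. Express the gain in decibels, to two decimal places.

Voltage ratio → dB uses the 20·log₁₀ form:
20·log₁₀(2.90/0.868) = 20·log₁₀(3.341) = 10.48 dB.

10.48 dB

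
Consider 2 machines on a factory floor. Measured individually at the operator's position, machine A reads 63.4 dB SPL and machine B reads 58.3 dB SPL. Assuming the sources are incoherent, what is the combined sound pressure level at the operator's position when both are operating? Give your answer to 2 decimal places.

64.57 dB SPL

Incoherent sources sum as intensities:
L_total = 10·log₁₀(10^(63.4/10) + 10^(58.3/10)) = 10·log₁₀(2864000) = 64.57 dB SPL.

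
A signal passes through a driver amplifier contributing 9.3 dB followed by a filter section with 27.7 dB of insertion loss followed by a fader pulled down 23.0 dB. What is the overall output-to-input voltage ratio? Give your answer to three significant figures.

Net gain = 9.3 + (−27.7) + (−23.0) = -41.4 dB.
Voltage ratio = 10^(-41.4/20) = 0.00851.

0.00851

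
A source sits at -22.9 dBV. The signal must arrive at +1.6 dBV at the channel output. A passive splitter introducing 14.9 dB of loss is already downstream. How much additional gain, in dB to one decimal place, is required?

The required make-up gain is the shortfall in the dB sum.
G = +1.6 − (-22.9) + 14.9 = 39.4 dB.

39.4 dB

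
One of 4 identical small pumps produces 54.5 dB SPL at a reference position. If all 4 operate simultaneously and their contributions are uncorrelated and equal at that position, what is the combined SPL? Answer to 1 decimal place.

60.5 dB SPL

4 equal incoherent sources raise the level by 10·log₁₀(4) = 6.02 dB.
L_total = 54.5 + 6.02 = 60.5 dB SPL.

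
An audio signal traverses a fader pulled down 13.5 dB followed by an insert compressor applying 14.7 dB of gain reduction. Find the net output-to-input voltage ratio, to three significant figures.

0.0389

Net gain = (−13.5) + (−14.7) = -28.2 dB.
Voltage ratio = 10^(-28.2/20) = 0.0389.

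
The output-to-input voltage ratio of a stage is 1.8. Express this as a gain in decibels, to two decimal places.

For a voltage ratio, dB = 20·log₁₀(V₂/V₁).
20·log₁₀(1.8) = 5.11 dB.

5.11 dB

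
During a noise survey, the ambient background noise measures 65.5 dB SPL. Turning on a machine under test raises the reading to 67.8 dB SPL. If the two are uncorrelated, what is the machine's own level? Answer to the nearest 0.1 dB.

Subtract intensities: L_src = 10·log₁₀(10^(L_total/10) − 10^(L_bg/10)).
L_src = 10·log₁₀(10^(67.8/10) − 10^(65.5/10)) = 10·log₁₀(2477000) = 63.9 dB SPL.

63.9 dB SPL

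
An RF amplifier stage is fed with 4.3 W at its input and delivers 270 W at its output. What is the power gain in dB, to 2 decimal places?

17.98 dB

For a power ratio, dB = 10·log₁₀(P₂/P₁).
10·log₁₀(270/4.3) = 10·log₁₀(62.79) = 17.98 dB.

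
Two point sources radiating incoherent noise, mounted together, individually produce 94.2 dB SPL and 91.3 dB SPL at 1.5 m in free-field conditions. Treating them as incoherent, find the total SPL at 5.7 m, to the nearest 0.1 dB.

Combined at 1.5 m: 10·log₁₀(10^(94.2/10)+10^(91.3/10)) = 96.00 dB SPL.
Then apply −20·log₁₀(5.7/1.5) = -11.60 dB → 84.4 dB SPL.

84.4 dB SPL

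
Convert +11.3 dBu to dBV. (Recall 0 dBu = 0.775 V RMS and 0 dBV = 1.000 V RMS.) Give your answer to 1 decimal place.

+9.1 dBV

The offset between the scales is 20·log₁₀(0.775/1.000) = −2.214 dB.
So dBV = +11.3 − 2.214 = +9.1 dBV.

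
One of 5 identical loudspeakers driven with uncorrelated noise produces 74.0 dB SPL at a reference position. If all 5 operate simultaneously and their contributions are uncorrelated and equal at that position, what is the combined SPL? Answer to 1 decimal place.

5 equal incoherent sources raise the level by 10·log₁₀(5) = 6.99 dB.
L_total = 74.0 + 6.99 = 81.0 dB SPL.

81.0 dB SPL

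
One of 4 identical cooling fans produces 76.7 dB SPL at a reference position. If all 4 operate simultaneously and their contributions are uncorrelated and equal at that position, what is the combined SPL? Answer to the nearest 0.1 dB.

82.7 dB SPL

4 equal incoherent sources raise the level by 10·log₁₀(4) = 6.02 dB.
L_total = 76.7 + 6.02 = 82.7 dB SPL.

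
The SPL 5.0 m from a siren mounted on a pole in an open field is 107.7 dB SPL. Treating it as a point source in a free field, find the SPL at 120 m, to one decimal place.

80.1 dB SPL

For a point source in a free field, ΔL = −20·log₁₀(d₂/d₁).
ΔL = −20·log₁₀(120/5.0) = -27.60 dB, so L₂ = 107.7 + (-27.60) = 80.1 dB SPL.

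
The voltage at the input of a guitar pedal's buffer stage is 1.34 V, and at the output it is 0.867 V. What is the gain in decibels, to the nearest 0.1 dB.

-3.8 dB

Voltage is an amplitude quantity, so gain = 20·log₁₀(V_out/V_in).
20·log₁₀(0.867/1.34) = 20·log₁₀(0.6470) = -3.8 dB.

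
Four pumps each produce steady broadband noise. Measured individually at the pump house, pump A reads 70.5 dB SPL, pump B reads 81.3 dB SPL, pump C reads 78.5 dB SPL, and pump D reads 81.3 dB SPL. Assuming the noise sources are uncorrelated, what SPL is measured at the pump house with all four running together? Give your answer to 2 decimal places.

Add the sources as powers (linear), then convert back to dB:
L_total = 10·log₁₀(10^(70.5/10) + 10^(81.3/10) + 10^(78.5/10) + 10^(81.3/10)) = 10·log₁₀(351800000) = 85.46 dB SPL.

85.46 dB SPL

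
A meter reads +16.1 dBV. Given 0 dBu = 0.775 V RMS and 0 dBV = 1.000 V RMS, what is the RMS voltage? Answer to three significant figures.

V = 1.000 V × 10^(+16.1/20).
= 1.000 × 6.383 = 6.38 V.

6.38 V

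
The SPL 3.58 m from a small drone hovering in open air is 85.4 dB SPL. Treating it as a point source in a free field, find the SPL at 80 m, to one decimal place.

58.4 dB SPL

Inverse-square spreading gives ΔL = −20·log₁₀(d₂/d₁).
ΔL = −20·log₁₀(80/3.58) = -26.98 dB, so L₂ = 85.4 + (-26.98) = 58.4 dB SPL.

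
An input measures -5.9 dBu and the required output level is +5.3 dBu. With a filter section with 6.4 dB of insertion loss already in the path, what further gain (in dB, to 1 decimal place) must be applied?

The required make-up gain is the shortfall in the dB sum.
G = +5.3 − (-5.9) + 6.4 = 17.6 dB.

17.6 dB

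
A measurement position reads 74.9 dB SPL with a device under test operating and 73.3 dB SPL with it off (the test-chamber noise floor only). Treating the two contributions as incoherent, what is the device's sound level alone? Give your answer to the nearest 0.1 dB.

Subtract intensities: L_src = 10·log₁₀(10^(L_total/10) − 10^(L_bg/10)).
L_src = 10·log₁₀(10^(74.9/10) − 10^(73.3/10)) = 10·log₁₀(9523000) = 69.8 dB SPL.

69.8 dB SPL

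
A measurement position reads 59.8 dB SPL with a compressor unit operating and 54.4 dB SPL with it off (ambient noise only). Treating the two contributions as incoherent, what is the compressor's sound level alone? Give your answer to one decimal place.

Background correction is a power subtraction:
L_src = 10·log₁₀(10^(59.8/10) − 10^(54.4/10)) = 10·log₁₀(679600) = 58.3 dB SPL.

58.3 dB SPL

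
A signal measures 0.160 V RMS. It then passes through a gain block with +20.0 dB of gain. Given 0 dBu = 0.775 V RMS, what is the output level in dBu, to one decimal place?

+6.3 dBu

Input level: 20·log₁₀(0.160/0.775) = -13.70 dBu.
Output: -13.70 + 20.0 = +6.3 dBu.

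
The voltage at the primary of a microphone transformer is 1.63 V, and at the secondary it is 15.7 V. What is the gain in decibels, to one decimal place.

Voltage is an amplitude quantity, so gain = 20·log₁₀(V_out/V_in).
20·log₁₀(15.7/1.63) = 20·log₁₀(9.632) = 19.7 dB.

19.7 dB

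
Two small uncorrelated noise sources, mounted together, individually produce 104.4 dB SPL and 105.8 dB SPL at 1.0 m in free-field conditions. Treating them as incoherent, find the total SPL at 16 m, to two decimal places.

Combined at 1.0 m: 10·log₁₀(10^(104.4/10)+10^(105.8/10)) = 108.166 dB SPL.
Then apply −20·log₁₀(16/1.0) = -24.082 dB → 84.08 dB SPL.

84.08 dB SPL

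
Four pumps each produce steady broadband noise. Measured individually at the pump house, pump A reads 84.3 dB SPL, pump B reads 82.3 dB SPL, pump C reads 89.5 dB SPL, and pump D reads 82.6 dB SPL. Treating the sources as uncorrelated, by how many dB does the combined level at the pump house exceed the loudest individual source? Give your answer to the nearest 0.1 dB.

Incoherent sources sum as intensities:
L_total = 10·log₁₀(10^(84.3/10) + 10^(82.3/10) + 10^(89.5/10) + 10^(82.6/10)) = 91.80 dB SPL.
Excess over the loudest (89.5 dB): 91.80 − 89.5 = 2.3 dB.

2.3 dB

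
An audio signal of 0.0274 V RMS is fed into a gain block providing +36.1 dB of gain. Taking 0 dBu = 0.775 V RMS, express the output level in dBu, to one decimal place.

Input level: 20·log₁₀(0.0274/0.775) = -29.03 dBu.
Output: -29.03 + 36.1 = +7.1 dBu.

+7.1 dBu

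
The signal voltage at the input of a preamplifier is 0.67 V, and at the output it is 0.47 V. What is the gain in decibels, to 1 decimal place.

Voltage is an amplitude quantity, so gain = 20·log₁₀(V_out/V_in).
20·log₁₀(0.47/0.67) = 20·log₁₀(0.7015) = -3.1 dB.

-3.1 dB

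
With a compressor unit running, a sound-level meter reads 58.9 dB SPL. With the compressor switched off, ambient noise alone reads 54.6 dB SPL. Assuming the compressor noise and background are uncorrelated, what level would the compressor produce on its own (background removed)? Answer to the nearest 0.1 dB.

Subtract intensities: L_src = 10·log₁₀(10^(L_total/10) − 10^(L_bg/10)).
L_src = 10·log₁₀(10^(58.9/10) − 10^(54.6/10)) = 10·log₁₀(487800) = 56.9 dB SPL.

56.9 dB SPL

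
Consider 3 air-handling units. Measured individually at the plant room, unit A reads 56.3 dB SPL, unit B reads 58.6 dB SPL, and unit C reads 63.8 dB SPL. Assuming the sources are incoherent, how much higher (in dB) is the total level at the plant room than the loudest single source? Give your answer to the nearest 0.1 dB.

1.7 dB

Uncorrelated sources add in intensity (power), not in dB.
L_total = 10·log₁₀(10^(56.3/10) + 10^(58.6/10) + 10^(63.8/10)) = 65.50 dB SPL.
Excess over the loudest (63.8 dB): 65.50 − 63.8 = 1.7 dB.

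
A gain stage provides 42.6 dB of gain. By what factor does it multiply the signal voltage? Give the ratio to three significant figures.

Voltage ratio = 10^(dB/20).
10^(42.6/20) = 10^(2.130) = 135.

135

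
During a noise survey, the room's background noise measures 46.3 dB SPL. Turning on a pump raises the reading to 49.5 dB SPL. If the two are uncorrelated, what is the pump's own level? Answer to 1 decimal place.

Background correction is a power subtraction:
L_src = 10·log₁₀(10^(49.5/10) − 10^(46.3/10)) = 10·log₁₀(46470) = 46.7 dB SPL.

46.7 dB SPL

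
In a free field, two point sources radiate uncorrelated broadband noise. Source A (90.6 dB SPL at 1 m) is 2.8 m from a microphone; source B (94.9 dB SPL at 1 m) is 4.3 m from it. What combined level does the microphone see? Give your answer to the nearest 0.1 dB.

At the listener: L_A = 90.6 − 20·log₁₀(2.8) = 81.66 dB; L_B = 94.9 − 20·log₁₀(4.3) = 82.23 dB.
Combined: 10·log₁₀(10^(81.66/10)+10^(82.23/10)) = 85.0 dB SPL.

85.0 dB SPL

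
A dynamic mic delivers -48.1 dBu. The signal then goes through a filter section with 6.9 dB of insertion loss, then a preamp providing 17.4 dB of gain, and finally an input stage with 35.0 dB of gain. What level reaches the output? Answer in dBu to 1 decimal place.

-2.6 dBu

In dB, series stages simply add:
-48.1 − 6.9 + 17.4 + 35.0 = -2.6 dBu.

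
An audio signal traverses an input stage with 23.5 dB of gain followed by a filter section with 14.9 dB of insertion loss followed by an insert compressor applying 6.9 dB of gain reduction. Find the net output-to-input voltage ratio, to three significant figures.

1.22

Net gain = 23.5 + (−14.9) + (−6.9) = 1.7 dB.
Voltage ratio = 10^(1.7/20) = 1.22.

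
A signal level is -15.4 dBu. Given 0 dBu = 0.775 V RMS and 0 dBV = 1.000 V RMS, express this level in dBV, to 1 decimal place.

-17.6 dBV

The offset between the scales is 20·log₁₀(0.775/1.000) = −2.214 dB.
So dBV = -15.4 − 2.214 = -17.6 dBV.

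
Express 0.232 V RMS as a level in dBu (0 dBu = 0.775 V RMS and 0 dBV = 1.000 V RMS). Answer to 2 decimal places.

dBu = 20·log₁₀(V / 0.775 V).
20·log₁₀(0.232/0.775) = -10.48 dBu.

-10.48 dBu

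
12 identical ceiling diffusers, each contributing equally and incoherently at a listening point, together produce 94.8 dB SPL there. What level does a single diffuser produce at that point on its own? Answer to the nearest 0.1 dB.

12 equal incoherent sources add 10·log₁₀(12) = 10.79 dB over one source.
L_one = 94.8 − 10.79 = 84.0 dB SPL.

84.0 dB SPL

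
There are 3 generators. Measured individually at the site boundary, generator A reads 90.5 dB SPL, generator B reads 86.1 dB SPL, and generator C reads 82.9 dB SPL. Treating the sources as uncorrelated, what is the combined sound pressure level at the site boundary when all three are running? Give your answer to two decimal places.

92.37 dB SPL

Incoherent sources sum as intensities:
L_total = 10·log₁₀(10^(90.5/10) + 10^(86.1/10) + 10^(82.9/10)) = 10·log₁₀(1724000000) = 92.37 dB SPL.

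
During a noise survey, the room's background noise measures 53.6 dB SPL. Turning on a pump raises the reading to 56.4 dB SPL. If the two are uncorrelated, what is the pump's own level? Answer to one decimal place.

53.2 dB SPL

Background correction is a power subtraction:
L_src = 10·log₁₀(10^(56.4/10) − 10^(53.6/10)) = 10·log₁₀(207400) = 53.2 dB SPL.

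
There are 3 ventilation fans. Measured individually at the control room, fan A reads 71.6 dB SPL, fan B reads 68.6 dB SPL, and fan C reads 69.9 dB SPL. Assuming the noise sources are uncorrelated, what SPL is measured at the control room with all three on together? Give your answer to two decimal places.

74.98 dB SPL

Add the sources as powers (linear), then convert back to dB:
L_total = 10·log₁₀(10^(71.6/10) + 10^(68.6/10) + 10^(69.9/10)) = 10·log₁₀(31470000) = 74.98 dB SPL.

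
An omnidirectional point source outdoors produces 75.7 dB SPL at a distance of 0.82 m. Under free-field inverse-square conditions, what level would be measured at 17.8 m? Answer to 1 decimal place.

Free-field point source: level drops by 20·log₁₀ of the distance ratio.
ΔL = −20·log₁₀(17.8/0.82) = -26.73 dB, so L₂ = 75.7 + (-26.73) = 49.0 dB SPL.

49.0 dB SPL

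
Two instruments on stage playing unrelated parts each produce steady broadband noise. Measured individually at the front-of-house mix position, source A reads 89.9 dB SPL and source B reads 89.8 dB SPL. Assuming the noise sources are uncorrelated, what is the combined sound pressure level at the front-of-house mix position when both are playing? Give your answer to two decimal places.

92.86 dB SPL

Add the sources as powers (linear), then convert back to dB:
L_total = 10·log₁₀(10^(89.9/10) + 10^(89.8/10)) = 10·log₁₀(1932000000) = 92.86 dB SPL.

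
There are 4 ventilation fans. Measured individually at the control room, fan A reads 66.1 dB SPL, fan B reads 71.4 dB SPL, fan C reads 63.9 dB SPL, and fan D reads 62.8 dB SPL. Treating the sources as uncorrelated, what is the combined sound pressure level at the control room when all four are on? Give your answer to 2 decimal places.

Add the sources as powers (linear), then convert back to dB:
L_total = 10·log₁₀(10^(66.1/10) + 10^(71.4/10) + 10^(63.9/10) + 10^(62.8/10)) = 10·log₁₀(22240000) = 73.47 dB SPL.

73.47 dB SPL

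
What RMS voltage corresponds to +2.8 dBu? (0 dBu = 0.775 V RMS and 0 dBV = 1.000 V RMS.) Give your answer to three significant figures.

V = 0.775 V × 10^(+2.8/20).
= 0.775 × 1.380 = 1.07 V.

1.07 V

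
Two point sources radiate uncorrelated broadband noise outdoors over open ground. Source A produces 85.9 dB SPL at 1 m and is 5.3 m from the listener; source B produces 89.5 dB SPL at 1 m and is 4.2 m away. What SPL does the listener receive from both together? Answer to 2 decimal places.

78.09 dB SPL

At the listener: L_A = 85.9 − 20·log₁₀(5.3) = 71.414 dB; L_B = 89.5 − 20·log₁₀(4.2) = 77.035 dB.
Combined: 10·log₁₀(10^(71.414/10)+10^(77.035/10)) = 78.09 dB SPL.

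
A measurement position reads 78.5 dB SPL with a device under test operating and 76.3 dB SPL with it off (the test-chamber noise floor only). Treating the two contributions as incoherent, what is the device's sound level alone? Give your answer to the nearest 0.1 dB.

Background correction is a power subtraction:
L_src = 10·log₁₀(10^(78.5/10) − 10^(76.3/10)) = 10·log₁₀(28140000) = 74.5 dB SPL.

74.5 dB SPL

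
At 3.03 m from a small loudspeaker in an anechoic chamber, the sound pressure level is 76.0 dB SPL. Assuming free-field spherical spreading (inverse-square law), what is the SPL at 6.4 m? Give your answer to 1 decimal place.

69.5 dB SPL

Free-field point source: level drops by 20·log₁₀ of the distance ratio.
ΔL = −20·log₁₀(6.4/3.03) = -6.49 dB, so L₂ = 76.0 + (-6.49) = 69.5 dB SPL.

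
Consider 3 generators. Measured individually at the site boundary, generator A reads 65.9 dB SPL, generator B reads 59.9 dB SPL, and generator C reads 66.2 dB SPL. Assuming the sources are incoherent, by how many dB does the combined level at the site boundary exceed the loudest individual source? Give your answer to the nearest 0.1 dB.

Uncorrelated sources add in intensity (power), not in dB.
L_total = 10·log₁₀(10^(65.9/10) + 10^(59.9/10) + 10^(66.2/10)) = 69.56 dB SPL.
Excess over the loudest (66.2 dB): 69.56 − 66.2 = 3.4 dB.

3.4 dB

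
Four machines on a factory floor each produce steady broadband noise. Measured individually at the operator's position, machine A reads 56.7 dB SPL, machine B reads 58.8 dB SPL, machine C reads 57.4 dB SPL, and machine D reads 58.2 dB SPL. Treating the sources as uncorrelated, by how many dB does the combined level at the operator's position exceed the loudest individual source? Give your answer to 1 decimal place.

5.1 dB

Incoherent sources sum as intensities:
L_total = 10·log₁₀(10^(56.7/10) + 10^(58.8/10) + 10^(57.4/10) + 10^(58.2/10)) = 63.87 dB SPL.
Excess over the loudest (58.8 dB): 63.87 − 58.8 = 5.1 dB.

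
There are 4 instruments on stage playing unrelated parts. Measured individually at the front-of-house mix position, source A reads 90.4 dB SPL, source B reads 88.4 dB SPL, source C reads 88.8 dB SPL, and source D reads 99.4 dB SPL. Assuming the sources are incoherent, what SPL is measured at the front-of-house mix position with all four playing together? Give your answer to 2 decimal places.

Uncorrelated sources add in intensity (power), not in dB.
L_total = 10·log₁₀(10^(90.4/10) + 10^(88.4/10) + 10^(88.8/10) + 10^(99.4/10)) = 10·log₁₀(11257000000) = 100.51 dB SPL.

100.51 dB SPL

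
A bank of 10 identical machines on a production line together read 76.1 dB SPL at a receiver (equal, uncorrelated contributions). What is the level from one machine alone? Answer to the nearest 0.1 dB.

10 equal incoherent sources add 10·log₁₀(10) = 10.00 dB over one source.
L_one = 76.1 − 10.00 = 66.1 dB SPL.

66.1 dB SPL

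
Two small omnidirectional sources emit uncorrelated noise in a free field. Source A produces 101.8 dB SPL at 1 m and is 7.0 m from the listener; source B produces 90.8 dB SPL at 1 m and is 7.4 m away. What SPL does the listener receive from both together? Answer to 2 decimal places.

At the listener: L_A = 101.8 − 20·log₁₀(7.0) = 84.898 dB; L_B = 90.8 − 20·log₁₀(7.4) = 73.415 dB.
Combined: 10·log₁₀(10^(84.898/10)+10^(73.415/10)) = 85.20 dB SPL.

85.20 dB SPL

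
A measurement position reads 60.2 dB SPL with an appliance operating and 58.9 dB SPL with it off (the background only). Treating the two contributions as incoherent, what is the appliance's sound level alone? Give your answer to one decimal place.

54.3 dB SPL

Background correction is a power subtraction:
L_src = 10·log₁₀(10^(60.2/10) − 10^(58.9/10)) = 10·log₁₀(270900) = 54.3 dB SPL.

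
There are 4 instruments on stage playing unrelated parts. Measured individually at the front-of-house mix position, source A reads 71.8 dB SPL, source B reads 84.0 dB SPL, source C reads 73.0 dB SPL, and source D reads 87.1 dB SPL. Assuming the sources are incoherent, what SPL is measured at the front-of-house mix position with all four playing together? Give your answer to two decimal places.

Incoherent sources sum as intensities:
L_total = 10·log₁₀(10^(71.8/10) + 10^(84.0/10) + 10^(73.0/10) + 10^(87.1/10)) = 10·log₁₀(799100000) = 89.03 dB SPL.

89.03 dB SPL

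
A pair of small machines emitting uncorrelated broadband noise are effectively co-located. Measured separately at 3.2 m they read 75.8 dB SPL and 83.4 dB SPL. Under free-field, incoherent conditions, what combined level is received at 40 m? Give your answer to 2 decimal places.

62.16 dB SPL

Combined at 3.2 m: 10·log₁₀(10^(75.8/10)+10^(83.4/10)) = 84.096 dB SPL.
Then apply −20·log₁₀(40/3.2) = -21.938 dB → 62.16 dB SPL.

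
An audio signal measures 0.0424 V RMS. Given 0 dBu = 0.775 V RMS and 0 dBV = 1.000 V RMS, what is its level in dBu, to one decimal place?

dBu = 20·log₁₀(V / 0.775 V).
20·log₁₀(0.0424/0.775) = -25.2 dBu.

-25.2 dBu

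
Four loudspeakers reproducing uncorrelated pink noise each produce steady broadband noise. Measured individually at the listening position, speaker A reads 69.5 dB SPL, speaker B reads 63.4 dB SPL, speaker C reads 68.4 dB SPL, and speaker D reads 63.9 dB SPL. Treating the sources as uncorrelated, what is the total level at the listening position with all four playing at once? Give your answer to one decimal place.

Add the sources as powers (linear), then convert back to dB:
L_total = 10·log₁₀(10^(69.5/10) + 10^(63.4/10) + 10^(68.4/10) + 10^(63.9/10)) = 10·log₁₀(20470000) = 73.1 dB SPL.

73.1 dB SPL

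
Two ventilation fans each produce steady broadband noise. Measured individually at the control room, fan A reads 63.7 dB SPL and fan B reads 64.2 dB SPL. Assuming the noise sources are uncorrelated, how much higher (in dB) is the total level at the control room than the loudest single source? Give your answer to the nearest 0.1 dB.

2.8 dB

Incoherent sources sum as intensities:
L_total = 10·log₁₀(10^(63.7/10) + 10^(64.2/10)) = 66.97 dB SPL.
Excess over the loudest (64.2 dB): 66.97 − 64.2 = 2.8 dB.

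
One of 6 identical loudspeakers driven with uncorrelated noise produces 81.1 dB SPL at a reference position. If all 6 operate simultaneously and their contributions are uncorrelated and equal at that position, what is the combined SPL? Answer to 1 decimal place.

6 equal incoherent sources raise the level by 10·log₁₀(6) = 7.78 dB.
L_total = 81.1 + 7.78 = 88.9 dB SPL.

88.9 dB SPL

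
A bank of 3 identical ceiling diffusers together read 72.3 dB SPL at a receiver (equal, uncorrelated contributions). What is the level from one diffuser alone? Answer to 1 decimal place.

67.5 dB SPL

3 equal incoherent sources add 10·log₁₀(3) = 4.77 dB over one source.
L_one = 72.3 − 4.77 = 67.5 dB SPL.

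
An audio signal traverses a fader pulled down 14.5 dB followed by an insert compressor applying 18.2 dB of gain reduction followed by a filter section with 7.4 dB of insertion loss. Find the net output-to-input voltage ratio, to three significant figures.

Net gain = (−14.5) + (−18.2) + (−7.4) = -40.1 dB.
Voltage ratio = 10^(-40.1/20) = 0.00989.

0.00989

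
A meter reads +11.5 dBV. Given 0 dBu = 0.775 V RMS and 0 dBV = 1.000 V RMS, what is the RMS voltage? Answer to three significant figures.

3.76 V

V = 1.000 V × 10^(+11.5/20).
= 1.000 × 3.758 = 3.76 V.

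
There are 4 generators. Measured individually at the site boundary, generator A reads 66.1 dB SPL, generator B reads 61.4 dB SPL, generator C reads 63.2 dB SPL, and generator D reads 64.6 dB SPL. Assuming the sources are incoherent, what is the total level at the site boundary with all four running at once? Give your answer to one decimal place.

70.2 dB SPL

Uncorrelated sources add in intensity (power), not in dB.
L_total = 10·log₁₀(10^(66.1/10) + 10^(61.4/10) + 10^(63.2/10) + 10^(64.6/10)) = 10·log₁₀(10430000) = 70.2 dB SPL.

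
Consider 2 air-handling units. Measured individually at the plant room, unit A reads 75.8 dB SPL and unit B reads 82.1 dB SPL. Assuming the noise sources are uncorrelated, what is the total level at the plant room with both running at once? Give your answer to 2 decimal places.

Add the sources as powers (linear), then convert back to dB:
L_total = 10·log₁₀(10^(75.8/10) + 10^(82.1/10)) = 10·log₁₀(200200000) = 83.01 dB SPL.

83.01 dB SPL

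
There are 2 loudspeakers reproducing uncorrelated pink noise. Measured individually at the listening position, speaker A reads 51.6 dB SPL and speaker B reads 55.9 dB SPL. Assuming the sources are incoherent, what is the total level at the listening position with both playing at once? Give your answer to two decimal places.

57.27 dB SPL

Add the sources as powers (linear), then convert back to dB:
L_total = 10·log₁₀(10^(51.6/10) + 10^(55.9/10)) = 10·log₁₀(533600) = 57.27 dB SPL.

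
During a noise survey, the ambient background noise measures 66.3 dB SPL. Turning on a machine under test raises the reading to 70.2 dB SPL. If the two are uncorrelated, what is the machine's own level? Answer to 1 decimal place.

Remove the background by subtracting linear intensities:
L_src = 10·log₁₀(10^(70.2/10) − 10^(66.3/10)) = 10·log₁₀(6205000) = 67.9 dB SPL.

67.9 dB SPL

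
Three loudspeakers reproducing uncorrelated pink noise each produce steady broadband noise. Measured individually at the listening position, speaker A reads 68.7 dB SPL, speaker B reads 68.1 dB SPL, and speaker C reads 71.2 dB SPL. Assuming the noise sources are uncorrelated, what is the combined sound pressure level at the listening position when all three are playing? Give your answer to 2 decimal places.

Add the sources as powers (linear), then convert back to dB:
L_total = 10·log₁₀(10^(68.7/10) + 10^(68.1/10) + 10^(71.2/10)) = 10·log₁₀(27050000) = 74.32 dB SPL.

74.32 dB SPL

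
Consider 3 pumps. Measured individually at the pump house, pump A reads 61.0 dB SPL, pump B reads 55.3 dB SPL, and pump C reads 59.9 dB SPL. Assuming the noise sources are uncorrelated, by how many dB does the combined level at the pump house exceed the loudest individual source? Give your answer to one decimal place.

Uncorrelated sources add in intensity (power), not in dB.
L_total = 10·log₁₀(10^(61.0/10) + 10^(55.3/10) + 10^(59.9/10)) = 64.11 dB SPL.
Excess over the loudest (61.0 dB): 64.11 − 61.0 = 3.1 dB.

3.1 dB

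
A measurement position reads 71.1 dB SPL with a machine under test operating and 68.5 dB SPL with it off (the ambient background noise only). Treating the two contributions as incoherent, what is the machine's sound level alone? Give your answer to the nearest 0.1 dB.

67.6 dB SPL

Background correction is a power subtraction:
L_src = 10·log₁₀(10^(71.1/10) − 10^(68.5/10)) = 10·log₁₀(5803000) = 67.6 dB SPL.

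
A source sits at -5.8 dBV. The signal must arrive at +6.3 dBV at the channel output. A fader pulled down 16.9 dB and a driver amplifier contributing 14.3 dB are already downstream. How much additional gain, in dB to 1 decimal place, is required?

14.7 dB

The required make-up gain is the shortfall in the dB sum.
G = +6.3 − (-5.8) + 16.9 − 14.3 = 14.7 dB.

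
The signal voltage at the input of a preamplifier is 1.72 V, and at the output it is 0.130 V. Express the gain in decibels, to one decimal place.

Voltage is an amplitude quantity, so gain = 20·log₁₀(V_out/V_in).
20·log₁₀(0.130/1.72) = 20·log₁₀(0.07558) = -22.4 dB.

-22.4 dB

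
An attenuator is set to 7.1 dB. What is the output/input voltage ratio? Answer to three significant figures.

Voltage ratio = 10^(dB/20).
10^(-7.1/20) = 10^(-0.3550) = 0.442.

0.442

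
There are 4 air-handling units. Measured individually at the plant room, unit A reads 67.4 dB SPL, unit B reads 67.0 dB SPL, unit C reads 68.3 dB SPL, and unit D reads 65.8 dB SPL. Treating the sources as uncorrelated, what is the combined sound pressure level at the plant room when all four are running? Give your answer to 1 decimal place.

Incoherent sources sum as intensities:
L_total = 10·log₁₀(10^(67.4/10) + 10^(67.0/10) + 10^(68.3/10) + 10^(65.8/10)) = 10·log₁₀(21070000) = 73.2 dB SPL.

73.2 dB SPL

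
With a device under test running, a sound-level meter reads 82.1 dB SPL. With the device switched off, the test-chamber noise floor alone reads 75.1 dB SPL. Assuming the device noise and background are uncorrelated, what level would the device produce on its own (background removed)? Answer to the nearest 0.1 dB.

Remove the background by subtracting linear intensities:
L_src = 10·log₁₀(10^(82.1/10) − 10^(75.1/10)) = 10·log₁₀(129800000) = 81.1 dB SPL.

81.1 dB SPL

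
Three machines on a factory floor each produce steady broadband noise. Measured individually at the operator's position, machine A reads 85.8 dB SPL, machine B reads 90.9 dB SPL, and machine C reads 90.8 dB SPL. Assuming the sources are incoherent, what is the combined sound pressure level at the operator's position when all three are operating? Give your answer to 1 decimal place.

94.5 dB SPL

Uncorrelated sources add in intensity (power), not in dB.
L_total = 10·log₁₀(10^(85.8/10) + 10^(90.9/10) + 10^(90.8/10)) = 10·log₁₀(2813000000) = 94.5 dB SPL.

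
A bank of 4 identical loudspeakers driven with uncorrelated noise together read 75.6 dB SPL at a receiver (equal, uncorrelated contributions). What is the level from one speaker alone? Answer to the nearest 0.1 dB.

4 equal incoherent sources add 10·log₁₀(4) = 6.02 dB over one source.
L_one = 75.6 − 6.02 = 69.6 dB SPL.

69.6 dB SPL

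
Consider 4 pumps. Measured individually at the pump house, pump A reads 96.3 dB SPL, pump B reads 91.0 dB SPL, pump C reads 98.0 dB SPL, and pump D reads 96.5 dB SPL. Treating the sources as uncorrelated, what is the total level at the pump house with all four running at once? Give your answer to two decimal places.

Add the sources as powers (linear), then convert back to dB:
L_total = 10·log₁₀(10^(96.3/10) + 10^(91.0/10) + 10^(98.0/10) + 10^(96.5/10)) = 10·log₁₀(16301000000) = 102.12 dB SPL.

102.12 dB SPL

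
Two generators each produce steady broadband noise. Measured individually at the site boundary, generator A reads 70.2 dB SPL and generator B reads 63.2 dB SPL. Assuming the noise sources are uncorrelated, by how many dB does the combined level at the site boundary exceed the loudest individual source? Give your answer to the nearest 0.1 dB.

Uncorrelated sources add in intensity (power), not in dB.
L_total = 10·log₁₀(10^(70.2/10) + 10^(63.2/10)) = 70.99 dB SPL.
Excess over the loudest (70.2 dB): 70.99 − 70.2 = 0.8 dB.

0.8 dB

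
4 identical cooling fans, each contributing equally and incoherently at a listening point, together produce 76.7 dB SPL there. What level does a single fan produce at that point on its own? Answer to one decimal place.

4 equal incoherent sources add 10·log₁₀(4) = 6.02 dB over one source.
L_one = 76.7 − 6.02 = 70.7 dB SPL.

70.7 dB SPL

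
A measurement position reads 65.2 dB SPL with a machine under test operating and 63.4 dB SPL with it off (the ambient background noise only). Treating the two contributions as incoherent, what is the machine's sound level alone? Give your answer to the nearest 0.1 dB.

Background correction is a power subtraction:
L_src = 10·log₁₀(10^(65.2/10) − 10^(63.4/10)) = 10·log₁₀(1124000) = 60.5 dB SPL.

60.5 dB SPL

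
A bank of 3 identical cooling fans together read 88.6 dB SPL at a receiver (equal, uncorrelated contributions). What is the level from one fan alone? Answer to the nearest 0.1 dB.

3 equal incoherent sources add 10·log₁₀(3) = 4.77 dB over one source.
L_one = 88.6 − 4.77 = 83.8 dB SPL.

83.8 dB SPL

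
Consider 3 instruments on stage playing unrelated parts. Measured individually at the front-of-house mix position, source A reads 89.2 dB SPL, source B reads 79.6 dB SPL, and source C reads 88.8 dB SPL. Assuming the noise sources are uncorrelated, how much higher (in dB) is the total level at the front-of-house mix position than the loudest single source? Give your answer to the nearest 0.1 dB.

Uncorrelated sources add in intensity (power), not in dB.
L_total = 10·log₁₀(10^(89.2/10) + 10^(79.6/10) + 10^(88.8/10)) = 92.26 dB SPL.
Excess over the loudest (89.2 dB): 92.26 − 89.2 = 3.1 dB.

3.1 dB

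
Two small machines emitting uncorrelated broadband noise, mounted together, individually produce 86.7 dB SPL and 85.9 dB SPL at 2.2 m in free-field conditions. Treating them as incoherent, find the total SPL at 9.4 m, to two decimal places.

Combined at 2.2 m: 10·log₁₀(10^(86.7/10)+10^(85.9/10)) = 89.329 dB SPL.
Then apply −20·log₁₀(9.4/2.2) = -12.614 dB → 76.71 dB SPL.

76.71 dB SPL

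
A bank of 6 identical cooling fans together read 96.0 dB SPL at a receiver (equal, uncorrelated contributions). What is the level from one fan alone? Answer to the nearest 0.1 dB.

88.2 dB SPL

6 equal incoherent sources add 10·log₁₀(6) = 7.78 dB over one source.
L_one = 96.0 − 7.78 = 88.2 dB SPL.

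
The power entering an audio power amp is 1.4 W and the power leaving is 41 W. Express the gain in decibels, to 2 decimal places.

14.67 dB

For a power ratio, dB = 10·log₁₀(P₂/P₁).
10·log₁₀(41/1.4) = 10·log₁₀(29.29) = 14.67 dB.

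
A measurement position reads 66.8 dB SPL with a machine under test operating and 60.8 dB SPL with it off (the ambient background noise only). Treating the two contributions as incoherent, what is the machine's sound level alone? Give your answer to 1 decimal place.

65.5 dB SPL

Subtract intensities: L_src = 10·log₁₀(10^(L_total/10) − 10^(L_bg/10)).
L_src = 10·log₁₀(10^(66.8/10) − 10^(60.8/10)) = 10·log₁₀(3584000) = 65.5 dB SPL.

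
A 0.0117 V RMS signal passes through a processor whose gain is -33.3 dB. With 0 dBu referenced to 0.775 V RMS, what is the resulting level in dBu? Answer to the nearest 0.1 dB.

-69.7 dBu

Input level: 20·log₁₀(0.0117/0.775) = -36.42 dBu.
Output: -36.42 − 33.3 = -69.7 dBu.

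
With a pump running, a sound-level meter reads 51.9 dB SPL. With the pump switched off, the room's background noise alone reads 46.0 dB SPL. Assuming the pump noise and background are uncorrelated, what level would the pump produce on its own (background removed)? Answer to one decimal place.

Background correction is a power subtraction:
L_src = 10·log₁₀(10^(51.9/10) − 10^(46.0/10)) = 10·log₁₀(115100) = 50.6 dB SPL.

50.6 dB SPL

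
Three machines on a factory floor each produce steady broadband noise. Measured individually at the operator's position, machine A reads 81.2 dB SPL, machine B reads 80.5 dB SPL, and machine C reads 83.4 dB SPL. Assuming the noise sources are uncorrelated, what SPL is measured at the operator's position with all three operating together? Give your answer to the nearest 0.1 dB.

Incoherent sources sum as intensities:
L_total = 10·log₁₀(10^(81.2/10) + 10^(80.5/10) + 10^(83.4/10)) = 10·log₁₀(462800000) = 86.7 dB SPL.

86.7 dB SPL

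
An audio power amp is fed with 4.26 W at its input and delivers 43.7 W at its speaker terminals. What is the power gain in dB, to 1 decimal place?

10.1 dB

For a power ratio, dB = 10·log₁₀(P₂/P₁).
10·log₁₀(43.7/4.26) = 10·log₁₀(10.26) = 10.1 dB.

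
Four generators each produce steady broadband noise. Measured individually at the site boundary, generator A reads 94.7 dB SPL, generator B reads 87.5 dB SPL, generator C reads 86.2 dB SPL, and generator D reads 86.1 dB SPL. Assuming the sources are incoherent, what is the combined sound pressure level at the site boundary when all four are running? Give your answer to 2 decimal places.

96.37 dB SPL

Uncorrelated sources add in intensity (power), not in dB.
L_total = 10·log₁₀(10^(94.7/10) + 10^(87.5/10) + 10^(86.2/10) + 10^(86.1/10)) = 10·log₁₀(4338000000) = 96.37 dB SPL.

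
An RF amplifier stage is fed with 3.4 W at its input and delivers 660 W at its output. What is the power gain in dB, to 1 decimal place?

22.9 dB

Power is a power quantity, so gain = 10·log₁₀(P_out/P_in).
10·log₁₀(660/3.4) = 10·log₁₀(194.1) = 22.9 dB.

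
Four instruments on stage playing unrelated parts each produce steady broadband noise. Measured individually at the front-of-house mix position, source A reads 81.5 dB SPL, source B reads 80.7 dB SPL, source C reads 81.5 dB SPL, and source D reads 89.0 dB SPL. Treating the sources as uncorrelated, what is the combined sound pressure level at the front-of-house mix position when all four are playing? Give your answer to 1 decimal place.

Add the sources as powers (linear), then convert back to dB:
L_total = 10·log₁₀(10^(81.5/10) + 10^(80.7/10) + 10^(81.5/10) + 10^(89.0/10)) = 10·log₁₀(1194000000) = 90.8 dB SPL.

90.8 dB SPL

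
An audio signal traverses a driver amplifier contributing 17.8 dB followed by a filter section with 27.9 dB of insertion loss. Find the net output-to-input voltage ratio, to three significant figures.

Net gain = 17.8 + (−27.9) = -10.1 dB.
Voltage ratio = 10^(-10.1/20) = 0.313.

0.313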